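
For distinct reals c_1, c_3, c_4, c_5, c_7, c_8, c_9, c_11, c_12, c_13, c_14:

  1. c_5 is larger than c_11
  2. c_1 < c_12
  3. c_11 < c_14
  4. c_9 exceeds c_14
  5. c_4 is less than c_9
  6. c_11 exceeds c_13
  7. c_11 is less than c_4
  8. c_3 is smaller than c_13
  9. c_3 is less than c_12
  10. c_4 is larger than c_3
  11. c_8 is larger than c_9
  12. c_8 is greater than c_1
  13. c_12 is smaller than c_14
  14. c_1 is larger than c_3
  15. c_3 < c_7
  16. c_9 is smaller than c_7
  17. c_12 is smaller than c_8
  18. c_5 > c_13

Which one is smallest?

c_13 is not least since c_3 < c_13; c_1 is not least since c_3 < c_1; c_11 is not least since c_13 < c_11; c_12 is not least since c_1 < c_12; c_5 is not least since c_13 < c_5; c_14 is not least since c_12 < c_14; c_4 is not least since c_3 < c_4; c_9 is not least since c_14 < c_9; c_8 is not least since c_12 < c_8; c_7 is not least since c_3 < c_7.
Only c_3 has nothing below it, so c_3 is the smallest.

c_3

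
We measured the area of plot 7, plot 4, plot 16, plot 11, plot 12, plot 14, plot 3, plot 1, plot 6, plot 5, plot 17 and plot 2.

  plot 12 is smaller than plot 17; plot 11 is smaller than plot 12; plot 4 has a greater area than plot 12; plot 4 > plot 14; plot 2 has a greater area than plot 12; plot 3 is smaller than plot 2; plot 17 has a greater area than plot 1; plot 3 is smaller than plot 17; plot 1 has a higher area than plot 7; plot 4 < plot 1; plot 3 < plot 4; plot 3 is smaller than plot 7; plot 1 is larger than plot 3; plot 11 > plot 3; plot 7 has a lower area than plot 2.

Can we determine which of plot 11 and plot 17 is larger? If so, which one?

plot 11 < plot 12 and plot 12 < plot 4 give plot 11 < plot 4.
With plot 4 < plot 1: plot 11 < plot 12 < plot 4 < plot 1.
Then plot 1 < plot 17 extends the chain to plot 17.
So plot 17 is larger.

plot 17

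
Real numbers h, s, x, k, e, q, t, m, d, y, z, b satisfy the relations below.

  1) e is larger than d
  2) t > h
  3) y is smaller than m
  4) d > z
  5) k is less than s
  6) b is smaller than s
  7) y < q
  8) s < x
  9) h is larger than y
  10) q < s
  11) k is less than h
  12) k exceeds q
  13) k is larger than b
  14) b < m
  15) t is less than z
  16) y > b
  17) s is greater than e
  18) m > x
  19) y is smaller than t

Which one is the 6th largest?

Chaining the given pairs: b < y < q < k < h < t < z < d < e < s < x < m.
Counting 6 from the largest end gives z.

z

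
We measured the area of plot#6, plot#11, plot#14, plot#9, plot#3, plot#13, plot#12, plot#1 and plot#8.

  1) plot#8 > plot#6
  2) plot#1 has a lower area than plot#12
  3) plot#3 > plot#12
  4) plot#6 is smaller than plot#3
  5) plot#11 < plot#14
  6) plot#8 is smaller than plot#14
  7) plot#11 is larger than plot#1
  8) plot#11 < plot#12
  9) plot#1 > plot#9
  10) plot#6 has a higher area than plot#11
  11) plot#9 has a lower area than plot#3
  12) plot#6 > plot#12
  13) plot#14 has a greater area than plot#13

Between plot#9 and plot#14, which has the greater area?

plot#14

plot#9 < plot#1 < plot#11 < plot#12 < plot#6 < plot#8 < plot#14, by transitivity through plot#1, plot#11, plot#12, plot#6, plot#8.
So plot#9 < plot#14; plot#14 is the larger of the two.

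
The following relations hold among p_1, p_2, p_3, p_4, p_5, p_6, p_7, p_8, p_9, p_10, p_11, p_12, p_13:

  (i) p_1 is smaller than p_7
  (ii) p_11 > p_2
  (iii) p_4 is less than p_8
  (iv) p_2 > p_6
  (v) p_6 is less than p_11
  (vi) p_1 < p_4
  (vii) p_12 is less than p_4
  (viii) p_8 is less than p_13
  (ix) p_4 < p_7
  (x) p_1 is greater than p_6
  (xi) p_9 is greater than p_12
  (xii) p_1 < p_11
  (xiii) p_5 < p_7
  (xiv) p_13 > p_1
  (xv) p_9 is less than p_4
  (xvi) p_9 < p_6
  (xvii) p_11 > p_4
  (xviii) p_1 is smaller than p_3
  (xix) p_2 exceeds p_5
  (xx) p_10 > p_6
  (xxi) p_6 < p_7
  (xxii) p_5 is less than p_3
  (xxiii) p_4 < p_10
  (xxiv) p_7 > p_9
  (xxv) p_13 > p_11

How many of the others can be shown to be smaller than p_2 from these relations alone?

4

The elements the relations force below p_2 are p_12, p_9, p_5, p_6 — no chain reaches any other.
That is 4.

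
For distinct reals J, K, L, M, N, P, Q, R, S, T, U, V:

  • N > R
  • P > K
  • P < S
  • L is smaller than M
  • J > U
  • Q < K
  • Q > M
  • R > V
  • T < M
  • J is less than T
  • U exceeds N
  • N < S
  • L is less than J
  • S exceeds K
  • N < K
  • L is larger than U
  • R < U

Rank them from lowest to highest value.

Nothing is placed below V, so it is least; from there V < R; R < N; N < U; U < L; L < J; J < T; T < M; M < Q; Q < K; K < P; P < S, each given directly.

V < R < N < U < L < J < T < M < Q < K < P < S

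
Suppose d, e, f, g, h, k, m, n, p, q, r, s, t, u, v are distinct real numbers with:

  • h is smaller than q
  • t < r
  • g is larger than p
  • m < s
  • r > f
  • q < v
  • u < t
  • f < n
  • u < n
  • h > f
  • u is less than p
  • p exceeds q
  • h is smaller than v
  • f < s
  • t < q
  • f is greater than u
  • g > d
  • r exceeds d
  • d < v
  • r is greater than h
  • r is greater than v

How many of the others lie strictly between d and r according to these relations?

Chaining upward from d reaches: g, v.
Chaining downward from r reaches: u, f, h, t, q, v.
Strictly between d and r are those in both lists: v — 1 element.

1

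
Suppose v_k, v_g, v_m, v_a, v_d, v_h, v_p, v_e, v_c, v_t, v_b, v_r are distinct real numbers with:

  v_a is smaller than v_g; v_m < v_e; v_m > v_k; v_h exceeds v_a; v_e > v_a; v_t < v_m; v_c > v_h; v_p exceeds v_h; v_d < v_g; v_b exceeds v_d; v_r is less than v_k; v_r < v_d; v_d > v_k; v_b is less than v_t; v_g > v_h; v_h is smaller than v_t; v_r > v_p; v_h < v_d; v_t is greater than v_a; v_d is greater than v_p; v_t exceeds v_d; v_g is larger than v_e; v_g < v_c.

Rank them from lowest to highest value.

The consecutive links are each given: v_a < v_h; v_h < v_p; v_p < v_r; v_r < v_k; v_k < v_d; v_d < v_b; v_b < v_t; v_t < v_m; v_m < v_e; v_e < v_g; v_g < v_c.

v_a < v_h < v_p < v_r < v_k < v_d < v_b < v_t < v_m < v_e < v_g < v_c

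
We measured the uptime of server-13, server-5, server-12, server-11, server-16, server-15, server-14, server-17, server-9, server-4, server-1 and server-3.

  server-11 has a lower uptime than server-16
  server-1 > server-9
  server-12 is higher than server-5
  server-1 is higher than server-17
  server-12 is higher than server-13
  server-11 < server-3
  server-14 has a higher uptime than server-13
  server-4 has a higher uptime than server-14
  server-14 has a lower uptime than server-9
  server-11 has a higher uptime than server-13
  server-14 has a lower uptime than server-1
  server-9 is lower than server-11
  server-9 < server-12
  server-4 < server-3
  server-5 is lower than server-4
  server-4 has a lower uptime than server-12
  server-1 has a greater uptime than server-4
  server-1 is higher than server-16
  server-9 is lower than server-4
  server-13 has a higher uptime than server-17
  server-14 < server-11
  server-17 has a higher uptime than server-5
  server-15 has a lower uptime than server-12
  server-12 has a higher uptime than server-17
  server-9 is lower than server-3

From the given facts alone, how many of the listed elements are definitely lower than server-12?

The elements the relations force below server-12 are server-5, server-17, server-15, server-13, server-14, server-9, server-4 — no chain reaches any other.
That is 7.

7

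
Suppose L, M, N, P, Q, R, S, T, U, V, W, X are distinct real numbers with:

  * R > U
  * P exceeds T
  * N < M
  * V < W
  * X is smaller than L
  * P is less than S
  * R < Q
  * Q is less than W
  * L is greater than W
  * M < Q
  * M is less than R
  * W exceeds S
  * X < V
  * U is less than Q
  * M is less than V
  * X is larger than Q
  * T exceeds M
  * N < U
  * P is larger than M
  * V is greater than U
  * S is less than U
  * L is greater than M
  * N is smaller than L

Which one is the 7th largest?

U

The consecutive relations fix a unique order: N < M < T < P < S < U < R < Q < X < V < W < L.
Counting 7 from the largest end gives U.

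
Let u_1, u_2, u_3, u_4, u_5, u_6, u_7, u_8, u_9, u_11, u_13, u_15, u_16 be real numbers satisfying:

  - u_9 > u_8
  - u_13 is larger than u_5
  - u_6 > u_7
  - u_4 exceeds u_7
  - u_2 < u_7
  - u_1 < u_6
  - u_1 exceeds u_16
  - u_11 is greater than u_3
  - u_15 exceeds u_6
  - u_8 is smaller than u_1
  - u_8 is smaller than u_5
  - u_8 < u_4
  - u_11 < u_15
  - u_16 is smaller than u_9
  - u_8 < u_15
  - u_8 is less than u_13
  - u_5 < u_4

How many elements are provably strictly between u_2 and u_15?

The relations place u_2 below u_15. An element lies strictly between them when it is forced above u_2 and also forced below u_15.
Above u_2: {u_7, u_4, u_6}. Below u_15: {u_3, u_8, u_16, u_7, u_1, u_6, u_11}.
Intersection: {u_7, u_6} — 2.

2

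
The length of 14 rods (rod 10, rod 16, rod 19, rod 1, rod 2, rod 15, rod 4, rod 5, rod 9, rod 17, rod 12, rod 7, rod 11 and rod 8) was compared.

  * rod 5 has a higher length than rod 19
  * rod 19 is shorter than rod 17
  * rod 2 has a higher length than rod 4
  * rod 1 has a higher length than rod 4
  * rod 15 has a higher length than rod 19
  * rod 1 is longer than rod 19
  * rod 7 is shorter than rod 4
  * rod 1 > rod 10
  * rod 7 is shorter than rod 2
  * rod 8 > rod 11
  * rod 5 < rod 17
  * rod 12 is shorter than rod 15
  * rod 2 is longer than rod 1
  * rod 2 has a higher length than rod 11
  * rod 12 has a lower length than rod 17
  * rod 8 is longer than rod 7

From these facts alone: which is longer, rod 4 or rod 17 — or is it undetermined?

undetermined

Following every chain through rod 4: above rod 4 we get rod 1, rod 2; below rod 4 we get rod 7.
rod 17 is not reached, and no chain runs the other way from rod 17 to rod 4.
So the given relations leave the order of rod 4 and rod 17 undetermined.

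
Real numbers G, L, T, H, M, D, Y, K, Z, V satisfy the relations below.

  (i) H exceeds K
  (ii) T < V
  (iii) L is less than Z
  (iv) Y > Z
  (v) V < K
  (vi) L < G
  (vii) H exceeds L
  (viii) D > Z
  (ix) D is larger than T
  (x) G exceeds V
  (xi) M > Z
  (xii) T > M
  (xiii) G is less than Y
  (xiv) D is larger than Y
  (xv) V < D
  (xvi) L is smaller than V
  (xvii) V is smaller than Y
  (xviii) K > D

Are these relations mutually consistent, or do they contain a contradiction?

consistent

The single ordering L < Z < M < T < V < G < Y < D < K < H satisfies every listed relation, so no contradiction arises.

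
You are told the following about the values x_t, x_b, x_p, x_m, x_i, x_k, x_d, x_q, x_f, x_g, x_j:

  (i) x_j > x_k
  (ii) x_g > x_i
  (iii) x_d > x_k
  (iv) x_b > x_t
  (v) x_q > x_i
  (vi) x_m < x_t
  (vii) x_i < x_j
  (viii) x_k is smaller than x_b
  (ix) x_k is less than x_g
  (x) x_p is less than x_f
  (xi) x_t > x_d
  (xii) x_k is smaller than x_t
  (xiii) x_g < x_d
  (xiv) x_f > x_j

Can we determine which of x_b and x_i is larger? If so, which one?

x_i < x_g and x_g < x_d give x_i < x_d.
With x_d < x_t: x_i < x_g < x_d < x_t.
Then x_t < x_b extends the chain to x_b.
So x_b is larger.

x_b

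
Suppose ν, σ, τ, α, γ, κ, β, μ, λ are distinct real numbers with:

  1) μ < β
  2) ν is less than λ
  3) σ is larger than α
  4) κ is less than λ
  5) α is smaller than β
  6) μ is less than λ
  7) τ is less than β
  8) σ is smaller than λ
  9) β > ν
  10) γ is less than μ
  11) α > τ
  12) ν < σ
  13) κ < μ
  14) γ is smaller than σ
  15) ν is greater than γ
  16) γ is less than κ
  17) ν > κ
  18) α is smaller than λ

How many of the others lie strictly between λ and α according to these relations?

The relations place α below λ. An element lies strictly between them when it is forced above α and also forced below λ.
Above α: {σ, β}. Below λ: {τ, γ, κ, ν, μ, σ}.
Intersection: {σ} — 1.

1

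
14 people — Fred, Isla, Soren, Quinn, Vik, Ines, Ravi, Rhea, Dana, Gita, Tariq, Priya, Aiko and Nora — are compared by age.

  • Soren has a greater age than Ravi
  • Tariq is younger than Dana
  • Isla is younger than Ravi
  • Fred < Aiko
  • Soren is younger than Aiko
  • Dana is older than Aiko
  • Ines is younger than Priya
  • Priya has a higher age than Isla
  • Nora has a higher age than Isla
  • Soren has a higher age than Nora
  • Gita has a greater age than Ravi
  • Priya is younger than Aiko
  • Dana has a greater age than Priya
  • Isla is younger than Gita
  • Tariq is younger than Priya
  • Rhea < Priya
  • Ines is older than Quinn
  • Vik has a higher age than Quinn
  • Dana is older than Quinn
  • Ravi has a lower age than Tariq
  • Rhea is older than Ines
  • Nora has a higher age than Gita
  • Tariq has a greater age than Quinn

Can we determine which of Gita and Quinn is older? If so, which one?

Following every chain through Quinn: above Quinn we get Ines, Rhea, Tariq, Priya, Aiko, Dana, Vik.
Gita is not reached, and no chain runs the other way from Gita to Quinn.
So the given relations leave the order of Quinn and Gita undetermined.

undetermined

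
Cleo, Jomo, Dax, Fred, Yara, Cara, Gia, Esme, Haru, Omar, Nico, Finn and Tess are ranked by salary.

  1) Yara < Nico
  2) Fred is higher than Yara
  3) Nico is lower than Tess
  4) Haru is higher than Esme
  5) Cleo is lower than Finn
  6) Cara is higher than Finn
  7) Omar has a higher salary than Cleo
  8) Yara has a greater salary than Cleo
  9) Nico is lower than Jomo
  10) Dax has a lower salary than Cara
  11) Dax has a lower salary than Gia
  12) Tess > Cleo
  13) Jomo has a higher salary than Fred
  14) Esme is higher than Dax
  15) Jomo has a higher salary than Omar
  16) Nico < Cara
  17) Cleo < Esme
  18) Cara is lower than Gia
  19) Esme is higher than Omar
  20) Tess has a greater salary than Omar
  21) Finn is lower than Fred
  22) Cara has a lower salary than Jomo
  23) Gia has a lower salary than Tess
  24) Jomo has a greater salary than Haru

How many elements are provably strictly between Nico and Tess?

2

The relations place Nico below Tess. An element lies strictly between them when it is forced above Nico and also forced below Tess.
Above Nico: {Cara, Gia, Jomo}. Below Tess: {Cleo, Dax, Yara, Finn, Omar, Cara, Gia}.
Intersection: {Cara, Gia} — 2.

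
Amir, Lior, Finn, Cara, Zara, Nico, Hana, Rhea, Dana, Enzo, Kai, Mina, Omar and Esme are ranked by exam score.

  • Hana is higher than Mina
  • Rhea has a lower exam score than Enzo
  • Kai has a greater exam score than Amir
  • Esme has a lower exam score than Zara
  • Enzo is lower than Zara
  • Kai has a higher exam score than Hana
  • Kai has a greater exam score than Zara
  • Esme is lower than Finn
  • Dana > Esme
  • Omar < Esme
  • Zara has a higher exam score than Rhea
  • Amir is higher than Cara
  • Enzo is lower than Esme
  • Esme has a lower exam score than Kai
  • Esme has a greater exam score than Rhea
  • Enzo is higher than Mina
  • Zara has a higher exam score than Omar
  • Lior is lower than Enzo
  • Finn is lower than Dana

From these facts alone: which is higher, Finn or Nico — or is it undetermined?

undetermined

Following every chain through Finn: above Finn we get Dana; below Finn we get Mina, Rhea, Lior, Enzo, Omar, Esme.
Nico is not reached, and no chain runs the other way from Nico to Finn.
So the given relations leave the order of Finn and Nico undetermined.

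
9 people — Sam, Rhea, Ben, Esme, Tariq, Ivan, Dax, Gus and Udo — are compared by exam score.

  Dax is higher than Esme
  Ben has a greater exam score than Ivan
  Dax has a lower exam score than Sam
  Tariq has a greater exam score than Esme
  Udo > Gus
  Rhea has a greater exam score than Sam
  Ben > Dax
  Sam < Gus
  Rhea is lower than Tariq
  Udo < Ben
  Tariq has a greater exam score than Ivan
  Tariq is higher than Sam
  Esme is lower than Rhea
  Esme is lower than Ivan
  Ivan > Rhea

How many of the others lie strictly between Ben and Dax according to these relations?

5

The relations place Dax below Ben. An element lies strictly between them when it is forced above Dax and also forced below Ben.
Above Dax: {Sam, Rhea, Ivan, Tariq, Gus, Udo}. Below Ben: {Esme, Sam, Rhea, Ivan, Gus, Udo}.
Intersection: {Sam, Rhea, Ivan, Gus, Udo} — 5.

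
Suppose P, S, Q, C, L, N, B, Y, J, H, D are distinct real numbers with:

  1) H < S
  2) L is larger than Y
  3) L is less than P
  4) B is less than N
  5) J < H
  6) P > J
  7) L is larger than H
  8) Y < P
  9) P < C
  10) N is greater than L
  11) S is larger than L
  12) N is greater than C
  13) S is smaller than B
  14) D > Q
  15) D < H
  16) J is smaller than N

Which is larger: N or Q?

Chaining the given relations: Q < D < H < S < B < N.
So Q < N; N is the larger of the two.

N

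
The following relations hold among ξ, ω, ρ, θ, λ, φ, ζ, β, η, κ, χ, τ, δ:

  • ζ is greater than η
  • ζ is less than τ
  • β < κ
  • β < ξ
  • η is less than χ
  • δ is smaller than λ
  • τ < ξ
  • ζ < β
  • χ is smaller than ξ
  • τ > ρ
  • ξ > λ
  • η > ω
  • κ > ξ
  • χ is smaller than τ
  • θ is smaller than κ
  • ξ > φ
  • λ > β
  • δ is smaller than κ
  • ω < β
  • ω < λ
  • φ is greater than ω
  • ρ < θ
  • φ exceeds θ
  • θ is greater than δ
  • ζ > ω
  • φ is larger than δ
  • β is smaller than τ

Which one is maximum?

Chaining downward from κ: directly below it, δ, β, θ, ξ; then ω, χ, ρ, ζ, τ, φ, λ; then η.
That covers every other element, and nothing is given above κ, so κ is the maximum.

κ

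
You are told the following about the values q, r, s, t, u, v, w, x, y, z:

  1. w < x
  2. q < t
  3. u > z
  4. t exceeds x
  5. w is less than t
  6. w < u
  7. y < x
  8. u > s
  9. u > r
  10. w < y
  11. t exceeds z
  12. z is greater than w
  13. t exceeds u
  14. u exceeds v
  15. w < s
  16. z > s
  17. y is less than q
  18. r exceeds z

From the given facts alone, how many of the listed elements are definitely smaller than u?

5

Directly below u: w, s, z, r, v.
Nothing else is reachable below u; 5 in all.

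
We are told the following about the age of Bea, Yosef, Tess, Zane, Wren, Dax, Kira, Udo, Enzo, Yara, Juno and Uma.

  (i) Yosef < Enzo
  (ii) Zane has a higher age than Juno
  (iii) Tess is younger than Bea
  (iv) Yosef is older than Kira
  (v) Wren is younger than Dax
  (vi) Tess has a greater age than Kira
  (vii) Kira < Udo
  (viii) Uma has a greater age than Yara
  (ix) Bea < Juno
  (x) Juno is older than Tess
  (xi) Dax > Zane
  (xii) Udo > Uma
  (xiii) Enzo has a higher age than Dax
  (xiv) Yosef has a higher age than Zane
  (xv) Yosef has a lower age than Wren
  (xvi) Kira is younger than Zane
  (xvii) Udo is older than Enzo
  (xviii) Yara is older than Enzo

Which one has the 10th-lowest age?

Piecing the relations together gives one ordering: Kira < Tess < Bea < Juno < Zane < Yosef < Wren < Dax < Enzo < Yara < Uma < Udo.
The 10th smallest is Yara.

Yara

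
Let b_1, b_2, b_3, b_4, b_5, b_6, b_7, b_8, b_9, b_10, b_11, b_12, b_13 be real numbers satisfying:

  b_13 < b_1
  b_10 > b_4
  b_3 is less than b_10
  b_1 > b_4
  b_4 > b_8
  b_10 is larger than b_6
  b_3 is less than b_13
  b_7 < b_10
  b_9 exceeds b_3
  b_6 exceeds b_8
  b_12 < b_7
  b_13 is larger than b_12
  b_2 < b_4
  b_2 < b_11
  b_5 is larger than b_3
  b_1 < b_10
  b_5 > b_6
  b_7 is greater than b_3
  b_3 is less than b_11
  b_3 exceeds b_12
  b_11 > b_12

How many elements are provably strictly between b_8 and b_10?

Chaining upward from b_8 reaches: b_4, b_6, b_5, b_1.
Chaining downward from b_10 reaches: b_12, b_2, b_3, b_4, b_6, b_7, b_13, b_1.
Strictly between b_8 and b_10 are those in both lists: b_4, b_6, b_1 — 3 elements.

3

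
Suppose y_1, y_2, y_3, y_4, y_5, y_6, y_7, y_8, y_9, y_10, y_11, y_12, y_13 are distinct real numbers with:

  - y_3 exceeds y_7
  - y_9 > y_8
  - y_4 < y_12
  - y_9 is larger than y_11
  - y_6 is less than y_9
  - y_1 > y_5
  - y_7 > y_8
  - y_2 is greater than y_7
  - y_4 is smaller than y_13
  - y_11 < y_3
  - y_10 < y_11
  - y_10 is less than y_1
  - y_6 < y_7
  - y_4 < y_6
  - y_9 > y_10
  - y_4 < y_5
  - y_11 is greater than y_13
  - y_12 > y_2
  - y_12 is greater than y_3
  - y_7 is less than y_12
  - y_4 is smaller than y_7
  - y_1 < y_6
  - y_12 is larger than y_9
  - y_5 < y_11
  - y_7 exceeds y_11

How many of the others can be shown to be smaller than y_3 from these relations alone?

From y_3 the given relations immediately reach y_11, y_7.
From those, y_4, y_5, y_8, y_13, y_10, y_6 — 8 in total.
From those, y_1 — 9 in total.
Nothing else is reachable below y_3; 9 in all.

9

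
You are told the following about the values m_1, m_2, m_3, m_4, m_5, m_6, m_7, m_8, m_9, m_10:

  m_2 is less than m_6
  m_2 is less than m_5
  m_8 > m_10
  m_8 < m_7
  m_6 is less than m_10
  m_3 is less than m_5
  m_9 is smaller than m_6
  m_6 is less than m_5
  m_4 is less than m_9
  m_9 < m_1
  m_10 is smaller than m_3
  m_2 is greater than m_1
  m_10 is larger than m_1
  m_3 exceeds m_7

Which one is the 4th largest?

Piecing the relations together gives one ordering: m_4 < m_9 < m_1 < m_2 < m_6 < m_10 < m_8 < m_7 < m_3 < m_5.
The 4th largest is m_8.

m_8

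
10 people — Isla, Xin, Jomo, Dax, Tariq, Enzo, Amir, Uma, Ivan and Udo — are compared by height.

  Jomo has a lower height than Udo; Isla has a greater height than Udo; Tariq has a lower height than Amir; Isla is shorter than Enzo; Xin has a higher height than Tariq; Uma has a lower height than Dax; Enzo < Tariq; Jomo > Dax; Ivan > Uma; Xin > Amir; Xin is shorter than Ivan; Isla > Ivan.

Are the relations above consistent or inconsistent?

Chaining the given relations yields Isla < Enzo < Tariq < Amir < Xin < Ivan, so Isla < Ivan. But one relation states Ivan < Isla. These cannot both hold.

inconsistent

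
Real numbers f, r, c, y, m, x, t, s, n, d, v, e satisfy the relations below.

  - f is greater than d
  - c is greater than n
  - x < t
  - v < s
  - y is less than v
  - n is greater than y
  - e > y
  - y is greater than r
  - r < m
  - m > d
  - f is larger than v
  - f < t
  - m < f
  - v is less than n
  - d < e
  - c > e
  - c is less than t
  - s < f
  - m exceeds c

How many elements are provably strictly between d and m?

2

The relations place d below m. An element lies strictly between them when it is forced above d and also forced below m.
Above d: {e, c, f, t}. Below m: {r, y, v, n, e, c}.
Intersection: {e, c} — 2.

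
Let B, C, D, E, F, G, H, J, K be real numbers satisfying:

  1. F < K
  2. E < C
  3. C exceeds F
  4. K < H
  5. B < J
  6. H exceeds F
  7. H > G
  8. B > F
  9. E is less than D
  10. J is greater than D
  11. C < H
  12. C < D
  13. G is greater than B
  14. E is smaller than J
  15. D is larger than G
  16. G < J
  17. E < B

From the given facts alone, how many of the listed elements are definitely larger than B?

4

Directly above B: G, J.
One step further: D, H (4 so far).
Nothing else is reachable above B; 4 in all.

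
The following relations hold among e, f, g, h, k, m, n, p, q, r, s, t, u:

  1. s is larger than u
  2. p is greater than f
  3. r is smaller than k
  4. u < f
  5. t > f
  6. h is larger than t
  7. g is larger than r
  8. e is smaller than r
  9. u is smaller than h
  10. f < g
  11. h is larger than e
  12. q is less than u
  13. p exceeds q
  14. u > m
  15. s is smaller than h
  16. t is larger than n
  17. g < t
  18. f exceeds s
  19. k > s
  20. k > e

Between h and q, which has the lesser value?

q

q < u and u < s give q < s.
Then s < f extends the chain to f.
Then f < g extends the chain to g.
Then g < t extends the chain to t.
Then t < h extends the chain to h.
So q < h; q is the smaller of the two.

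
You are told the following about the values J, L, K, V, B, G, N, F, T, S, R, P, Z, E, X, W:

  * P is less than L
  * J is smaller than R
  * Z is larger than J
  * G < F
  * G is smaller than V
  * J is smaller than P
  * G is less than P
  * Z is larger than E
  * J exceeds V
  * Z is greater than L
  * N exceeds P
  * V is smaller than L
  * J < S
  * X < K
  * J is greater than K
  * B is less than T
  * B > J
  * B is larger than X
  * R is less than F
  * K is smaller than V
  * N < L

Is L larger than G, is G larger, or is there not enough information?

L

The relevant relations are G < V; V < J; J < P; P < N; N < L.
Chaining these gives G < V < J < P < N < L.
So L is larger.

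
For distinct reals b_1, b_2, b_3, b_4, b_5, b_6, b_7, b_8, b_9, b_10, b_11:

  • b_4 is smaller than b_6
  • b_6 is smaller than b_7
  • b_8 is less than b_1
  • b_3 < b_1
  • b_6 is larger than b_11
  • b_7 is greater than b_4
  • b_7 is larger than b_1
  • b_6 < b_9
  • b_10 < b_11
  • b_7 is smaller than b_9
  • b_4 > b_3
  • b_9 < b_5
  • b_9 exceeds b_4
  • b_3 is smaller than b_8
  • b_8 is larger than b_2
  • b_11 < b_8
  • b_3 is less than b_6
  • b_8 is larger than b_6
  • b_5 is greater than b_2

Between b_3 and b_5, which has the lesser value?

b_3

The relevant relations are b_3 < b_4; b_4 < b_6; b_6 < b_8; b_8 < b_1; b_1 < b_7; b_7 < b_9; b_9 < b_5.
Chaining these gives b_3 < b_4 < b_6 < b_8 < b_1 < b_7 < b_9 < b_5.
So b_3 < b_5; b_3 is the smaller of the two.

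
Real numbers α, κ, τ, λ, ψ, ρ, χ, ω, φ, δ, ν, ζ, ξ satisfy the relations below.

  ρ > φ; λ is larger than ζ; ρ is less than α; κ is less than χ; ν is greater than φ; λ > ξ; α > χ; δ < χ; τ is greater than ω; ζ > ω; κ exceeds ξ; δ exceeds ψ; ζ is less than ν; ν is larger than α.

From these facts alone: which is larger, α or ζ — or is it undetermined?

undetermined

Following every chain through α: above α we get ν; below α we get φ, ρ, ψ, δ, ξ, κ, χ.
ζ is not reached, and no chain runs the other way from ζ to α.
So the given relations leave the order of α and ζ undetermined.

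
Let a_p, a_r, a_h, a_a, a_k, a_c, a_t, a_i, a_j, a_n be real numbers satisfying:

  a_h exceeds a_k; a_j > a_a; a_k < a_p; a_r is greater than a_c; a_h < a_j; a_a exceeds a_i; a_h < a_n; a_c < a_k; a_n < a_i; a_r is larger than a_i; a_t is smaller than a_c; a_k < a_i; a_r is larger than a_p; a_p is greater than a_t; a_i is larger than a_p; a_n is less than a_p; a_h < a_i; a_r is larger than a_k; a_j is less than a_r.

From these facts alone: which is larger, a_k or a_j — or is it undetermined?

a_j

a_k < a_h and a_h < a_n give a_k < a_n.
With a_n < a_p: a_k < a_h < a_n < a_p.
With a_p < a_i: a_k < a_h < a_n < a_p < a_i.
Then a_i < a_a extends the chain to a_a.
With a_a < a_j: a_k < a_h < a_n < a_p < a_i < a_a < a_j.
So a_j is larger.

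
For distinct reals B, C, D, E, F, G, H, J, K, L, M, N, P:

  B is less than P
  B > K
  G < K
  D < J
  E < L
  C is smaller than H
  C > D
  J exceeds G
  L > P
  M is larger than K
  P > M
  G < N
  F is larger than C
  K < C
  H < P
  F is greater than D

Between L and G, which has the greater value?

L

G < K and K < C give G < C.
With C < H: G < K < C < H.
Then H < P extends the chain to P.
With P < L: G < K < C < H < P < L.
So G < L; L is the larger of the two.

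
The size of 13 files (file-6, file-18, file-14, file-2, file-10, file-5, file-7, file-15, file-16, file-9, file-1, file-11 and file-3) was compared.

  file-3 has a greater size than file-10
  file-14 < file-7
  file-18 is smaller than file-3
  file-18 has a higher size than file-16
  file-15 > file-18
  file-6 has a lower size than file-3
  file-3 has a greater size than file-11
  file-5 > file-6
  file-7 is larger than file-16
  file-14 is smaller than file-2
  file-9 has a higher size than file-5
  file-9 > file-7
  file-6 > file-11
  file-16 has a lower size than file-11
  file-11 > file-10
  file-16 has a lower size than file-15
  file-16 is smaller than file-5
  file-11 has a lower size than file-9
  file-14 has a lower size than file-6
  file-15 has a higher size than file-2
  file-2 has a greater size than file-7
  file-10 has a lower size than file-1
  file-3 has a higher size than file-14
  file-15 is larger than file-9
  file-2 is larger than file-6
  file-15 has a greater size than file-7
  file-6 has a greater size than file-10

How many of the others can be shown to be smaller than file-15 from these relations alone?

10

From file-15 the given relations immediately reach file-16, file-7, file-9, file-18, file-2.
From those, file-14, file-11, file-6, file-5 — 9 in total.
From those, file-10 — 10 in total.
Nothing else is reachable below file-15; 10 in all.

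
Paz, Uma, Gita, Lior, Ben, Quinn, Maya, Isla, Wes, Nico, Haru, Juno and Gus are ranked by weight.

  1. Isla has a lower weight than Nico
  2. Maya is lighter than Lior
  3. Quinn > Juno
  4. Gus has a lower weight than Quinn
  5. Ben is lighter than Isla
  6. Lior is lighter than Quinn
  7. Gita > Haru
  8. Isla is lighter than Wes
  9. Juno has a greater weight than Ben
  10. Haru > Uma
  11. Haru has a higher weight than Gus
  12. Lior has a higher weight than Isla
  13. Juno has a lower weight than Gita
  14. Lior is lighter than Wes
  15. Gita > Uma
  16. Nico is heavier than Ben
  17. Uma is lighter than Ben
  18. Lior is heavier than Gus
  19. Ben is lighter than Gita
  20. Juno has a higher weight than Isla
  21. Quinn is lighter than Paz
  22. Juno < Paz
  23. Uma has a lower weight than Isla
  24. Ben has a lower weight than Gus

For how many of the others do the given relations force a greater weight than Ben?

From Ben the given relations immediately reach Gus, Isla, Nico, Juno, Gita.
From those, Haru, Lior, Wes, Quinn, Paz — 10 in total.
No other element is forced above Ben by the given relations, so the count is 10.

10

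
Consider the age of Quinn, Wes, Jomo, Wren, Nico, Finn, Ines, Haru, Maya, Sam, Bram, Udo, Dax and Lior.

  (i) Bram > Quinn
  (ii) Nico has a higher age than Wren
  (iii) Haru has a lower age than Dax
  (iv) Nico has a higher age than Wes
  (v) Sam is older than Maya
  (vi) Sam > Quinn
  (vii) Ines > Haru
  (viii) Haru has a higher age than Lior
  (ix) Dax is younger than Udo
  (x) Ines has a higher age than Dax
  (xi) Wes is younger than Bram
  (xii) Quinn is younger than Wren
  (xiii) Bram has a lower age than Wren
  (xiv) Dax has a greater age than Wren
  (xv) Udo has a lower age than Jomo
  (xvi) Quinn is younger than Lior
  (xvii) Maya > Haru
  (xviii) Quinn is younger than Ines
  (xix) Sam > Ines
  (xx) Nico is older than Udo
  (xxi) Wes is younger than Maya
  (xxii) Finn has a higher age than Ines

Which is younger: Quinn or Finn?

Quinn

Chaining the given relations: Quinn < Lior < Haru < Dax < Ines < Finn.
So Quinn < Finn; Quinn is the younger of the two.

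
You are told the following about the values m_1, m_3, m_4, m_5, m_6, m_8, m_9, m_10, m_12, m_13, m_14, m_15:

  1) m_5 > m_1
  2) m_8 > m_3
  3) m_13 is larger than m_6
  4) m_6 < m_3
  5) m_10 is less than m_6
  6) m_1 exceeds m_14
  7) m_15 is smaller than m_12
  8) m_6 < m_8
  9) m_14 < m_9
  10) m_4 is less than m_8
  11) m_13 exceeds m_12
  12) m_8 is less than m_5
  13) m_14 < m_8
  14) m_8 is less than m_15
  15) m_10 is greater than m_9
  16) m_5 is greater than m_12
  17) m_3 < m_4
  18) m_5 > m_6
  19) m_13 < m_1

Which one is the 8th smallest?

m_15

The consecutive relations fix a unique order: m_14 < m_9 < m_10 < m_6 < m_3 < m_4 < m_8 < m_15 < m_12 < m_13 < m_1 < m_5.
The 8th smallest is m_15.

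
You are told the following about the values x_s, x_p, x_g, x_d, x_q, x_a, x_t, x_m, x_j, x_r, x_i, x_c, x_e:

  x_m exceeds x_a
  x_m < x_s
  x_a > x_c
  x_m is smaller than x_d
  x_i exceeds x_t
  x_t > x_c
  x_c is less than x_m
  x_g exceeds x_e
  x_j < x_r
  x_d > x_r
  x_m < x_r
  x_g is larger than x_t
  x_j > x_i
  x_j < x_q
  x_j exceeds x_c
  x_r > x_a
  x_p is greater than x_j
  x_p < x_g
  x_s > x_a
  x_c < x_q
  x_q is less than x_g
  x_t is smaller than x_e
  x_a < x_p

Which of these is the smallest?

Chaining upward from x_c: directly above it, x_t, x_a, x_j, x_q, x_m; then x_i, x_r, x_p, x_e, x_d, x_s, x_g.
That covers every other element, and nothing is given below x_c, so x_c is the smallest.

x_c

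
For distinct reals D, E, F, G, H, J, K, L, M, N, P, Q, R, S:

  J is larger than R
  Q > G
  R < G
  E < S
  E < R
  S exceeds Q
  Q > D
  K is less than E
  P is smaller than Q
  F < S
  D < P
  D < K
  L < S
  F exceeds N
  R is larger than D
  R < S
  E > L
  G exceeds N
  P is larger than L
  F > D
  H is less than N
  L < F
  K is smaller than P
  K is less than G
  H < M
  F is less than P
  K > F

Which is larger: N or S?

N < F and F < K give N < K.
Then K < E extends the chain to E.
With E < R: N < F < K < E < R.
With R < G: N < F < K < E < R < G.
Then G < Q extends the chain to Q.
Then Q < S extends the chain to S.
So N < S; S is the larger of the two.

S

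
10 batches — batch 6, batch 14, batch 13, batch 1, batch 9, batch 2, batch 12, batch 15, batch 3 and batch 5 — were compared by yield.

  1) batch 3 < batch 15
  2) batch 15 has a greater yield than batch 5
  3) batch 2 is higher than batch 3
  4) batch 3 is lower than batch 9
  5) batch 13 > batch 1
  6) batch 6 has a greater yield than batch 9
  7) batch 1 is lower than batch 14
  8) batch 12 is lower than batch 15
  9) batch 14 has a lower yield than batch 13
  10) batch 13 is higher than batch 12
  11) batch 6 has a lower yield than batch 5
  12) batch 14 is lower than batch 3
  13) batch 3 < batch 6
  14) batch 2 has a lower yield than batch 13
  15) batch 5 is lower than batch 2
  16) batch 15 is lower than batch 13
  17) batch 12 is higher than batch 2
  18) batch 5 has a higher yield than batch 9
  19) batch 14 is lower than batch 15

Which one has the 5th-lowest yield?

Chaining the given pairs: batch 1 < batch 14 < batch 3 < batch 9 < batch 6 < batch 5 < batch 2 < batch 12 < batch 15 < batch 13.
The 5th smallest is batch 6.

batch 6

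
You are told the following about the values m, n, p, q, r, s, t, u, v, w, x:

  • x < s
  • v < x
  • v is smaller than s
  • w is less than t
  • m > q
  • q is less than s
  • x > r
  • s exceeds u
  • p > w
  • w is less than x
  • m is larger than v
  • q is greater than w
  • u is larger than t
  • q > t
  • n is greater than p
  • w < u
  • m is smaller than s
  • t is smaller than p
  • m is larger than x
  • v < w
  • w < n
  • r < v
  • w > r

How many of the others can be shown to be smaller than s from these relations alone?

From s the given relations immediately reach v, x, q, m, u.
From those, r, w, t — 8 in total.
Nothing else is reachable below s; 8 in all.

8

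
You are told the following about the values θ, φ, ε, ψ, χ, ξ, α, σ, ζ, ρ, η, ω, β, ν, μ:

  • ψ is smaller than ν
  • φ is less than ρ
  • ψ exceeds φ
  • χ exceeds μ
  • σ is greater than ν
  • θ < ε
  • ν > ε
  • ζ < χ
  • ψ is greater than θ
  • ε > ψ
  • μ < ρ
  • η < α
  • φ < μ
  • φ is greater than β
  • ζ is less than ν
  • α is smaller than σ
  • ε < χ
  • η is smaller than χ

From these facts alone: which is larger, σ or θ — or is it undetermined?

σ

The relevant relations are θ < ψ; ψ < ε; ε < ν; ν < σ.
Chaining these gives θ < ψ < ε < ν < σ.
So σ is larger.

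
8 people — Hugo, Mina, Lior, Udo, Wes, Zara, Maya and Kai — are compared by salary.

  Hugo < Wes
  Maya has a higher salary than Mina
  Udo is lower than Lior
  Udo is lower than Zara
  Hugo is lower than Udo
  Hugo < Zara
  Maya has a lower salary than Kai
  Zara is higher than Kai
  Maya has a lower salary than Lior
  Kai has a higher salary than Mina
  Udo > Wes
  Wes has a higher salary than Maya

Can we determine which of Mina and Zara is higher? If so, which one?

Chaining the given relations: Mina < Maya < Wes < Udo < Zara.
So Zara is higher.

Zara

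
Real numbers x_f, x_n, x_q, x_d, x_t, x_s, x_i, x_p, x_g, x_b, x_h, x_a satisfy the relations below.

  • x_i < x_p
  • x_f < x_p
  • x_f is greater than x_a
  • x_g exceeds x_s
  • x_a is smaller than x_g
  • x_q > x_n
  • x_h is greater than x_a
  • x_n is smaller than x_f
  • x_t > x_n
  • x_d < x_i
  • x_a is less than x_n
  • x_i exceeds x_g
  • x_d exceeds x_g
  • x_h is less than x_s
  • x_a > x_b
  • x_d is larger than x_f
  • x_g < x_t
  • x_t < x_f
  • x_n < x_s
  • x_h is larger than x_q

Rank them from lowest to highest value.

x_b < x_a < x_n < x_q < x_h < x_s < x_g < x_t < x_f < x_d < x_i < x_p

Nothing is placed below x_b, so it is least; from there x_b < x_a; x_a < x_n; x_n < x_q; x_q < x_h; x_h < x_s; x_s < x_g; x_g < x_t; x_t < x_f; x_f < x_d; x_d < x_i; x_i < x_p, each given directly.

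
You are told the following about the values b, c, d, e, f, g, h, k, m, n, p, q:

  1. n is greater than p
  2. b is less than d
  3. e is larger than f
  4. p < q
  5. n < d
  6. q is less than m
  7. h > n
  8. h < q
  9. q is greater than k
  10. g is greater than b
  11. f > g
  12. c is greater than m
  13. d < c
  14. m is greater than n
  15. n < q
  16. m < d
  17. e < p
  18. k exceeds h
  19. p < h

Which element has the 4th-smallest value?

Piecing the relations together gives one ordering: b < g < f < e < p < n < h < k < q < m < d < c.
The 4th smallest is e.

e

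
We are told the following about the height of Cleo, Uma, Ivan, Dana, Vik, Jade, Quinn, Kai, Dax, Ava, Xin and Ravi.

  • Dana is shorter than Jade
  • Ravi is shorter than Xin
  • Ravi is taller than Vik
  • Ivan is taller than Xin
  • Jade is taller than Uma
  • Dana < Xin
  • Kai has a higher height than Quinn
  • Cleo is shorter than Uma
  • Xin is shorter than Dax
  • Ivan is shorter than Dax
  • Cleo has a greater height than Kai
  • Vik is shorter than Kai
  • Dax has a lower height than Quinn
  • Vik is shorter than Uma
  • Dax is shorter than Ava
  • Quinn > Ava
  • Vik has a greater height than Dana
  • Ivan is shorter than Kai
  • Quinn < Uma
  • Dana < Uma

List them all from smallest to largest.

Dana < Vik < Ravi < Xin < Ivan < Dax < Ava < Quinn < Kai < Cleo < Uma < Jade

Each adjacent pair is fixed by a given relation: Dana < Vik; Vik < Ravi; Ravi < Xin; Xin < Ivan; Ivan < Dax; Dax < Ava; Ava < Quinn; Quinn < Kai; Kai < Cleo; Cleo < Uma; Uma < Jade. Chaining them end to end gives the full order.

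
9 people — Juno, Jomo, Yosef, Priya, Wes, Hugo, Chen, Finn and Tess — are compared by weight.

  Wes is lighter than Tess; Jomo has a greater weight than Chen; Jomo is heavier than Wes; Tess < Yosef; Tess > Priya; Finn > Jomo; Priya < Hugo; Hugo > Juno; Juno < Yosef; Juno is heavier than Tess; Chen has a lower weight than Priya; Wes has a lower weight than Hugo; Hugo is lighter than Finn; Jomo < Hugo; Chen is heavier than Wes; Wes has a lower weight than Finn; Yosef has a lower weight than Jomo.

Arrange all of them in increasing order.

Wes < Chen < Priya < Tess < Juno < Yosef < Jomo < Hugo < Finn

Each adjacent pair is fixed by a given relation: Wes < Chen; Chen < Priya; Priya < Tess; Tess < Juno; Juno < Yosef; Yosef < Jomo; Jomo < Hugo; Hugo < Finn. Chaining them end to end gives the full order.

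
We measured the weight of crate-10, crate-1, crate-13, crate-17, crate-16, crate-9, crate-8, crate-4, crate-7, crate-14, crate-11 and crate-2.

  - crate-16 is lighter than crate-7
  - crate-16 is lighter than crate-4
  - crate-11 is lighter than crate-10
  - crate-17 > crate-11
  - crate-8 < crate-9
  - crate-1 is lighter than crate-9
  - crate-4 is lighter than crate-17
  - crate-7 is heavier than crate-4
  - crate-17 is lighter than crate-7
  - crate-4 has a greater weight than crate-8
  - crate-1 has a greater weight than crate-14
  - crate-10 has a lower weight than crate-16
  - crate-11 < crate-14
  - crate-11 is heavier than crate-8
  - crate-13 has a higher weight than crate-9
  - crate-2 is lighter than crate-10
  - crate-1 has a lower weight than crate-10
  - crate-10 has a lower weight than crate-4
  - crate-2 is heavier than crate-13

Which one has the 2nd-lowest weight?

Piecing the relations together gives one ordering: crate-8 < crate-11 < crate-14 < crate-1 < crate-9 < crate-13 < crate-2 < crate-10 < crate-16 < crate-4 < crate-17 < crate-7.
Counting 2 from the smallest end gives crate-11.

crate-11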